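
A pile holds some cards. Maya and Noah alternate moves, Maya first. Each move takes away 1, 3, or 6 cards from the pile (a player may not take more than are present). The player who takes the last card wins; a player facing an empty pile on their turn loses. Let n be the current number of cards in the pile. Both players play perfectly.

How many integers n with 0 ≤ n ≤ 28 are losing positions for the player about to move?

10

Positions with no move are L. A position that does have a move is losing for the player to move precisely when every available move leads to a winning position for the opponent. Fill in the labels:
n=0: no move → L
n=1: reaches L-position 0 → W
n=2: only reaches 1(W), which is W → L
n=3: reaches L-position 2 → W
n=4: only reaches 3(W), 1(W), all W → L
n=5: reaches L-position 4 → W
n=6: reaches L-position 0 → W
n=7: reaches L-position 4 → W
n=8: reaches L-position 2 → W
n=9: only reaches 8(W), 6(W), 3(W), all W → L
n=10: reaches L-position 9 → W
n=11: only reaches 10(W), 8(W), 5(W), all W → L
n=12: reaches L-position 11 → W
n=13: only reaches 12(W), 10(W), 7(W), all W → L
n=14: reaches L-position 13 → W
n=15: reaches L-position 9 → W
n=16: reaches L-position 13 → W
n=17: reaches L-position 11 → W
n=18: only reaches 17(W), 15(W), 12(W), all W → L
n=19: reaches L-position 18 → W
n=20: only reaches 19(W), 17(W), 14(W), all W → L
n=21: reaches L-position 20 → W
n=22: only reaches 21(W), 19(W), 16(W), all W → L
n=23: reaches L-position 22 → W
n=24: reaches L-position 18 → W
n=25: reaches L-position 22 → W
n=26: reaches L-position 20 → W
n=27: only reaches 26(W), 24(W), 21(W), all W → L
n=28: reaches L-position 27 → W
L entries with 0 ≤ n ≤ 28: n = 0, 2, 4, 9, 11, 13, 18, 20, 22, 27; that makes 10.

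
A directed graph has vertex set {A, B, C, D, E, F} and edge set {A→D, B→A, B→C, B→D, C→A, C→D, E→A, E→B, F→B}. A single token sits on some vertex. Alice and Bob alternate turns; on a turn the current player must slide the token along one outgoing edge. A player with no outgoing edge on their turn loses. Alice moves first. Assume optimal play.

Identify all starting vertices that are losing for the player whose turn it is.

Work bottom-up. With no move the player to move loses. Otherwise the position is W if at least one move leads to an L position for the opponent, and L if every move leads to a W.
Every edge goes from a vertex to one that appears earlier in the order D, A, C, B, E, F, so processing vertices in that order labels each vertex after all of its successors.
D: no outgoing edge → L
A: can move to D, which is L ⇒ W
C: can move to D, which is L ⇒ W
B: can move to D, which is L ⇒ W
E: moves to B(W), A(W); every one is W ⇒ L
F: the only move is to B(W), a W ⇒ L
Reading off the rows marked L gives the requested list; there are 3 such vertices.

D, E, F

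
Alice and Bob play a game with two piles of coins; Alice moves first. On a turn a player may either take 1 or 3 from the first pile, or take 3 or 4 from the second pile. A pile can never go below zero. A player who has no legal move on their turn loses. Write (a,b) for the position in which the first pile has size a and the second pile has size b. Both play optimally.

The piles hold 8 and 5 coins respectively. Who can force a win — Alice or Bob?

Alice wins.

Build the W/L table. Terminal = L. A non-terminal position is W if it has a move to some L; otherwise it is L.
No move ever increases a pile, so every position that can arise here has a ≤ 8 and b ≤ 5; it is enough to label the cells with 0 ≤ a ≤ 8 and 0 ≤ b ≤ 5.
Every move lowers a or b (never raises either), so fill the grid row by row in increasing a, and left to right within a row: each cell's successors are then already labelled.
      b=0  b=1  b=2  b=3  b=4  b=5
a=0:    L    L    L    W    W    W
a=1:    W    W    W    L    L    L
a=2:    L    L    L    W    W    W
a=3:    W    W    W    L    L    L
a=4:    L    L    L    W    W    W
a=5:    W    W    W    L    L    L
a=6:    L    L    L    W    W    W
a=7:    W    W    W    L    L    L
a=8:    L    L    L    W    W    W
Cells with no legal move (terminal, hence L): (0,0), (0,1), (0,2).
The remaining L cells, each justified by listing all of its moves:
(1,3): L (options (0,3)(W), (1,0)(W) are all W)
(1,4): L (options (0,4)(W), (1,1)(W), (1,0)(W) are all W)
(1,5): L (options (0,5)(W), (1,2)(W), (1,1)(W) are all W)
(2,0): L (sole option (1,0)(W) is W)
(2,1): L (sole option (1,1)(W) is W)
(2,2): L (sole option (1,2)(W) is W)
(3,3): L (options (2,3)(W), (0,3)(W), (3,0)(W) are all W)
(3,4): L (options (2,4)(W), (0,4)(W), (3,1)(W), (3,0)(W) are all W)
(3,5): L (options (2,5)(W), (0,5)(W), (3,2)(W), (3,1)(W) are all W)
(4,0): L (options (3,0)(W), (1,0)(W) are all W)
(4,1): L (options (3,1)(W), (1,1)(W) are all W)
(4,2): L (options (3,2)(W), (1,2)(W) are all W)
(5,3): L (options (4,3)(W), (2,3)(W), (5,0)(W) are all W)
(5,4): L (options (4,4)(W), (2,4)(W), (5,1)(W), (5,0)(W) are all W)
(5,5): L (options (4,5)(W), (2,5)(W), (5,2)(W), (5,1)(W) are all W)
(6,0): L (options (5,0)(W), (3,0)(W) are all W)
(6,1): L (options (5,1)(W), (3,1)(W) are all W)
(6,2): L (options (5,2)(W), (3,2)(W) are all W)
(7,3): L (options (6,3)(W), (4,3)(W), (7,0)(W) are all W)
(7,4): L (options (6,4)(W), (4,4)(W), (7,1)(W), (7,0)(W) are all W)
(7,5): L (options (6,5)(W), (4,5)(W), (7,2)(W), (7,1)(W) are all W)
(8,0): L (options (7,0)(W), (5,0)(W) are all W)
(8,1): L (options (7,1)(W), (5,1)(W) are all W)
(8,2): L (options (7,2)(W), (5,2)(W) are all W)
Every other cell has at least one move into one of the L cells above, so it is W.
From (8,5) Alice can move to (7,5), reaching an L position.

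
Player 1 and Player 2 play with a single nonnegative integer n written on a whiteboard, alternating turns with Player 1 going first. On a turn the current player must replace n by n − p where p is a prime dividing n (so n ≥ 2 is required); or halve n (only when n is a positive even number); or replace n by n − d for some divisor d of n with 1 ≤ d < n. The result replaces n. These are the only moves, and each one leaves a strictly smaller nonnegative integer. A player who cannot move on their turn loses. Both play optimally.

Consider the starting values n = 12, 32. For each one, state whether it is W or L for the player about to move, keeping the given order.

Work bottom-up. With no move the player to move loses. Otherwise the position is W if at least one move leads to an L position for the opponent, and L if every move leads to a W.
n=0: no move → L
n=1: no move → L
n=2: can move to 0, which is L ⇒ W
n=3: can move to 0, which is L ⇒ W
n=4: moves to 2(W), 3(W); every one is W ⇒ L
n=5: can move to 0, which is L ⇒ W
n=6: can move to 4, which is L ⇒ W
n=7: can move to 0, which is L ⇒ W
n=8: can move to 4, which is L ⇒ W
n=9: moves to 6(W), 8(W); every one is W ⇒ L
n=10: can move to 9, which is L ⇒ W
n=11: can move to 0, which is L ⇒ W
n=12: can move to 9, which is L ⇒ W
n=13: can move to 0, which is L ⇒ W
n=14: moves to 7(W), 12(W), 13(W); every one is W ⇒ L
n=15: can move to 14, which is L ⇒ W
n=16: can move to 14, which is L ⇒ W
n=17: can move to 0, which is L ⇒ W
n=18: can move to 9, which is L ⇒ W
n=19: can move to 0, which is L ⇒ W
n=20: moves to 10(W), 15(W), 16(W), 18(W), 19(W); every one is W ⇒ L
n=21: can move to 14, which is L ⇒ W
n=22: can move to 20, which is L ⇒ W
n=23: can move to 0, which is L ⇒ W
n=24: can move to 20, which is L ⇒ W
n=25: can move to 20, which is L ⇒ W
n=26: moves to 13(W), 24(W), 25(W); every one is W ⇒ L
n=27: can move to 26, which is L ⇒ W
n=28: can move to 14, which is L ⇒ W
n=29: can move to 0, which is L ⇒ W
n=30: can move to 20, which is L ⇒ W
n=31: can move to 0, which is L ⇒ W
n=32: moves to 16(W), 24(W), 28(W), 30(W), 31(W); every one is W ⇒ L

12: W, 32: L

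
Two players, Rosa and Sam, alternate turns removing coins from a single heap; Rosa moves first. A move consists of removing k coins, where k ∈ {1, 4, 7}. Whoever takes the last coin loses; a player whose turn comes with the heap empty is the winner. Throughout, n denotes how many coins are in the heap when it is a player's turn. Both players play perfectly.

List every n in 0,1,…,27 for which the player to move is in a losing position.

1, 3, 6, 9, 11, 14, 17, 19, 22, 25, 27

Label each position W (a win for the player to move) or L (a loss). A position with no legal move is W; any other position is W exactly when some move reaches an L, and L when every move reaches a W.
n=0: no move; the opponent has just taken the last coin and therefore loses → W
n=1: L (sole option 0(W) is W)
n=2: W (go to 1, an L position)
n=3: L (sole option 2(W) is W)
n=4: W (go to 3, an L position)
n=5: W (go to 1, an L position)
n=6: L (options 5(W), 2(W) are all W)
n=7: W (go to 6, an L position)
n=8: W (go to 1, an L position)
n=9: L (options 8(W), 5(W), 2(W) are all W)
n=10: W (go to 9, an L position)
n=11: L (options 10(W), 7(W), 4(W) are all W)
n=12: W (go to 11, an L position)
n=13: W (go to 9, an L position)
n=14: L (options 13(W), 10(W), 7(W) are all W)
n=15: W (go to 14, an L position)
n=16: W (go to 9, an L position)
n=17: L (options 16(W), 13(W), 10(W) are all W)
n=18: W (go to 17, an L position)
n=19: L (options 18(W), 15(W), 12(W) are all W)
n=20: W (go to 19, an L position)
n=21: W (go to 17, an L position)
n=22: L (options 21(W), 18(W), 15(W) are all W)
n=23: W (go to 22, an L position)
n=24: W (go to 17, an L position)
n=25: L (options 24(W), 21(W), 18(W) are all W)
n=26: W (go to 25, an L position)
n=27: L (options 26(W), 23(W), 20(W) are all W)
The losing starting values of n are exactly the entries labelled L in this table (11 of them).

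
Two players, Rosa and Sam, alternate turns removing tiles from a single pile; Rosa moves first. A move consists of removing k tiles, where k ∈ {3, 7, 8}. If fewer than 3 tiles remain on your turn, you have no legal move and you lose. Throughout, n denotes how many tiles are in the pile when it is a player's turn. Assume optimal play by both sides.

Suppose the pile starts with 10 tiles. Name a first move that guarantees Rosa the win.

Positions with no move are L. A position that does have a move is losing for the player to move precisely when every available move leads to a winning position for the opponent. Fill in the labels:
n=0: no move → L
n=1: no move → L
n=2: no move → L
n=3: →0(L), so W
n=4: →1(L), so W
n=5: →2(L), so W
n=6: →3(W) only, which is W, so L
n=7: →0(L), so W
n=8: →1(L), so W
n=9: →6(L), so W
n=10: →2(L), so W
From 10, the L positions reachable in one move are: 2.

Remove 8, leaving 2.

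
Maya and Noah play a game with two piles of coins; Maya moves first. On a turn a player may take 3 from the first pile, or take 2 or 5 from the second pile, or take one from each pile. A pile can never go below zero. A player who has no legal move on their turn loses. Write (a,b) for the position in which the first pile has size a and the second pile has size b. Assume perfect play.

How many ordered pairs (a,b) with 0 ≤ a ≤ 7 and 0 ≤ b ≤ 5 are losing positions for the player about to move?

22

Classify positions by backward induction: terminal positions (no move available) are L. From any other position, the mover wins iff some move reaches an L.
Every move lowers a or b (never raises either), so fill the grid row by row in increasing a, and left to right within a row: each cell's successors are then already labelled.
      b=0  b=1  b=2  b=3  b=4  b=5
a=0:    L    L    W    W    L    W
a=1:    L    W    W    L    L    W
a=2:    L    W    W    L    W    W
a=3:    W    W    L    L    W    W
a=4:    W    L    L    W    W    L
a=5:    W    L    W    W    L    L
a=6:    L    L    W    W    L    W
a=7:    L    W    W    L    L    W
Cells with no legal move (terminal, hence L): (0,0), (0,1), (1,0), (2,0).
The remaining L cells, each justified by listing all of its moves:
(0,4): only reaches (0,2)(W), which is W → L
(1,3): only reaches (1,1)(W), (0,2)(W), all W → L
(1,4): only reaches (1,2)(W), (0,3)(W), all W → L
(2,3): only reaches (2,1)(W), (1,2)(W), all W → L
(3,2): only reaches (0,2)(W), (3,0)(W), (2,1)(W), all W → L
(3,3): only reaches (0,3)(W), (3,1)(W), (2,2)(W), all W → L
(4,1): only reaches (1,1)(W), (3,0)(W), all W → L
(4,2): only reaches (1,2)(W), (4,0)(W), (3,1)(W), all W → L
(4,5): only reaches (1,5)(W), (4,3)(W), (4,0)(W), (3,4)(W), all W → L
(5,1): only reaches (2,1)(W), (4,0)(W), all W → L
(5,4): only reaches (2,4)(W), (5,2)(W), (4,3)(W), all W → L
(5,5): only reaches (2,5)(W), (5,3)(W), (5,0)(W), (4,4)(W), all W → L
(6,0): only reaches (3,0)(W), which is W → L
(6,1): only reaches (3,1)(W), (5,0)(W), all W → L
(6,4): only reaches (3,4)(W), (6,2)(W), (5,3)(W), all W → L
(7,0): only reaches (4,0)(W), which is W → L
(7,3): only reaches (4,3)(W), (7,1)(W), (6,2)(W), all W → L
(7,4): only reaches (4,4)(W), (7,2)(W), (6,3)(W), all W → L
Every other cell has at least one move into one of the L cells above, so it is W.
L cells per row: a=0: 3, a=1: 3, a=2: 2, a=3: 2, a=4: 3, a=5: 3, a=6: 3, a=7: 3; total 22.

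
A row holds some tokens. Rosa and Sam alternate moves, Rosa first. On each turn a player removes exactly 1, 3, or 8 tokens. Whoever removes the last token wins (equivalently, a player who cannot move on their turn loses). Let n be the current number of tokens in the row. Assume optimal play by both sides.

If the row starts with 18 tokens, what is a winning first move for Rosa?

Remove 1, leaving 17.

Compute win/loss labels from the base case upward. A position with no move is L. Any other position is W if it can reach an L in one move, else L.
n=0: no move → L
n=1: can move to 0, which is L ⇒ W
n=2: the only move is to 1(W), a W ⇒ L
n=3: can move to 2, which is L ⇒ W
n=4: moves to 3(W), 1(W); every one is W ⇒ L
n=5: can move to 4, which is L ⇒ W
n=6: moves to 5(W), 3(W); every one is W ⇒ L
n=7: can move to 6, which is L ⇒ W
n=8: can move to 0, which is L ⇒ W
n=9: can move to 6, which is L ⇒ W
n=10: can move to 2, which is L ⇒ W
n=11: moves to 10(W), 8(W), 3(W); every one is W ⇒ L
n=12: can move to 11, which is L ⇒ W
n=13: moves to 12(W), 10(W), 5(W); every one is W ⇒ L
n=14: can move to 13, which is L ⇒ W
n=15: moves to 14(W), 12(W), 7(W); every one is W ⇒ L
n=16: can move to 15, which is L ⇒ W
n=17: moves to 16(W), 14(W), 9(W); every one is W ⇒ L
n=18: can move to 17, which is L ⇒ W
From 18, the L positions reachable in one move are: 17, 15. Any move reaching one of these is winning.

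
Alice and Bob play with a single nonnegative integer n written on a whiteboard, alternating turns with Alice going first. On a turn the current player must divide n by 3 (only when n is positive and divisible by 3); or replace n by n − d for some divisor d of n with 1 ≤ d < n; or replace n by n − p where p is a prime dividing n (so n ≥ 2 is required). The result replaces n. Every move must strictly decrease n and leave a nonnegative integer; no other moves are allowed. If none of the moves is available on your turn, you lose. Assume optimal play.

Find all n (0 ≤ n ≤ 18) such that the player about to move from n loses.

0, 1, 4, 9, 14

Work bottom-up. With no move the player to move loses. Otherwise the position is W if at least one move leads to an L position for the opponent, and L if every move leads to a W.
n=0: no move → L
n=1: no move → L
n=2: W (go to 0, an L position)
n=3: W (go to 0, an L position)
n=4: L (options 2(W), 3(W) are all W)
n=5: W (go to 0, an L position)
n=6: W (go to 4, an L position)
n=7: W (go to 0, an L position)
n=8: W (go to 4, an L position)
n=9: L (options 3(W), 6(W), 8(W) are all W)
n=10: W (go to 9, an L position)
n=11: W (go to 0, an L position)
n=12: W (go to 4, an L position)
n=13: W (go to 0, an L position)
n=14: L (options 7(W), 12(W), 13(W) are all W)
n=15: W (go to 14, an L position)
n=16: W (go to 14, an L position)
n=17: W (go to 0, an L position)
n=18: W (go to 9, an L position)
The losing starting values of n are exactly the entries labelled L in this table (5 of them).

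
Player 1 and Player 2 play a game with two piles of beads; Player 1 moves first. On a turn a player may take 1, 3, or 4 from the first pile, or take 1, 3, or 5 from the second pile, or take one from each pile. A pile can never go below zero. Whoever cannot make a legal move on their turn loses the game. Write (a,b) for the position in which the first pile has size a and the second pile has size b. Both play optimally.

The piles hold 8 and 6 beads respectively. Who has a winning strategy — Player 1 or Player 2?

Use the standard recursion: the mover loses at a terminal position; elsewhere, the mover wins exactly when some move hands the opponent an L position.
No move ever increases a pile, so every position that can arise here has a ≤ 8 and b ≤ 6; it is enough to label the cells with 0 ≤ a ≤ 8 and 0 ≤ b ≤ 6.
Every move lowers a or b (never raises either), so fill the grid row by row in increasing a, and left to right within a row: each cell's successors are then already labelled.
      b=0  b=1  b=2  b=3  b=4  b=5  b=6
a=0:    L    W    L    W    L    W    L
a=1:    W    W    W    W    W    W    W
a=2:    L    W    L    W    L    W    L
a=3:    W    W    W    W    W    W    W
a=4:    W    L    W    L    W    L    W
a=5:    W    W    W    W    W    W    W
a=6:    W    L    W    L    W    L    W
a=7:    L    W    W    W    W    W    W
a=8:    W    W    L    W    L    W    L
Cells with no legal move (terminal, hence L): (0,0).
The remaining L cells, each justified by listing all of its moves:
(0,2): only reaches (0,1)(W), which is W → L
(0,4): only reaches (0,3)(W), (0,1)(W), all W → L
(0,6): only reaches (0,5)(W), (0,3)(W), (0,1)(W), all W → L
(2,0): only reaches (1,0)(W), which is W → L
(2,2): only reaches (1,2)(W), (2,1)(W), (1,1)(W), all W → L
(2,4): only reaches (1,4)(W), (2,3)(W), (2,1)(W), (1,3)(W), all W → L
(2,6): only reaches (1,6)(W), (2,5)(W), (2,3)(W), (2,1)(W), (1,5)(W), all W → L
(4,1): only reaches (3,1)(W), (1,1)(W), (0,1)(W), (4,0)(W), (3,0)(W), all W → L
(4,3): only reaches (3,3)(W), (1,3)(W), (0,3)(W), (4,2)(W), (4,0)(W), (3,2)(W), all W → L
(4,5): only reaches (3,5)(W), (1,5)(W), (0,5)(W), (4,4)(W), (4,2)(W), (4,0)(W), (3,4)(W), all W → L
(6,1): only reaches (5,1)(W), (3,1)(W), (2,1)(W), (6,0)(W), (5,0)(W), all W → L
(6,3): only reaches (5,3)(W), (3,3)(W), (2,3)(W), (6,2)(W), (6,0)(W), (5,2)(W), all W → L
(6,5): only reaches (5,5)(W), (3,5)(W), (2,5)(W), (6,4)(W), (6,2)(W), (6,0)(W), (5,4)(W), all W → L
(7,0): only reaches (6,0)(W), (4,0)(W), (3,0)(W), all W → L
(8,2): only reaches (7,2)(W), (5,2)(W), (4,2)(W), (8,1)(W), (7,1)(W), all W → L
(8,4): only reaches (7,4)(W), (5,4)(W), (4,4)(W), (8,3)(W), (8,1)(W), (7,3)(W), all W → L
(8,6): only reaches (7,6)(W), (5,6)(W), (4,6)(W), (8,5)(W), (8,3)(W), (8,1)(W), (7,5)(W), all W → L
Every other cell has at least one move into one of the L cells above, so it is W.
The starting position (8,6) is L: whatever Player 1 does, the opponent receives a W position.

Player 2 wins.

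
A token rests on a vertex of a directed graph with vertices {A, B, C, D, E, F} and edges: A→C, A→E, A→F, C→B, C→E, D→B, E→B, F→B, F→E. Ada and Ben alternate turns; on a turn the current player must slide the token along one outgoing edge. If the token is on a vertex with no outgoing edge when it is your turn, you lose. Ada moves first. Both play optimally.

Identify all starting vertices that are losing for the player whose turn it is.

Classify positions by backward induction: terminal positions (no move available) are L. From any other position, the mover wins iff some move reaches an L.
Every edge goes from a vertex to one that appears earlier in the order B, E, C, F, A, D, so processing vertices in that order labels each vertex after all of its successors.
B: no outgoing edge → L
E: reaches L-position B → W
C: reaches L-position B → W
F: reaches L-position B → W
A: only reaches F(W), C(W), E(W), all W → L
D: reaches L-position B → W
Reading off the rows marked L gives the requested list; there are 2 such vertices.

A, B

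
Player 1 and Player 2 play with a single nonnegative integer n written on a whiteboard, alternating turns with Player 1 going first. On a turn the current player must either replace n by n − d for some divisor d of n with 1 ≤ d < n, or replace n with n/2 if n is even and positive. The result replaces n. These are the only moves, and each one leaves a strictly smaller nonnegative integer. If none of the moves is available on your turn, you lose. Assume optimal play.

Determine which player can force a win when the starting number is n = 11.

Build the W/L table. Terminal = L. A non-terminal position is W if it has a move to some L; otherwise it is L.
n=0: no move → L
n=1: no move → L
n=2: can move to 1, which is L ⇒ W
n=3: the only move is to 2(W), a W ⇒ L
n=4: can move to 3, which is L ⇒ W
n=5: the only move is to 4(W), a W ⇒ L
n=6: can move to 3, which is L ⇒ W
n=7: the only move is to 6(W), a W ⇒ L
n=8: can move to 7, which is L ⇒ W
n=9: moves to 6(W), 8(W); every one is W ⇒ L
n=10: can move to 5, which is L ⇒ W
n=11: the only move is to 10(W), a W ⇒ L
The starting position 11 is L: whatever Player 1 does, the opponent receives a W position.

Player 2 wins.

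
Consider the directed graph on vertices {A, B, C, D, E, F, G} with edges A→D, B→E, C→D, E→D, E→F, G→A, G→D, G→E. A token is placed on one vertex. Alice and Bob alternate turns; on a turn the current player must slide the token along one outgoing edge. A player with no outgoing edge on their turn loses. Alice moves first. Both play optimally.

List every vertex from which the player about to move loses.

Compute win/loss labels from the base case upward. A position with no move is L. Any other position is W if it can reach an L in one move, else L.
Every edge goes from a vertex to one that appears earlier in the order F, D, C, A, E, B, G, so processing vertices in that order labels each vertex after all of its successors.
F: no outgoing edge → L
D: no outgoing edge → L
C: →D(L), so W
A: →D(L), so W
E: →D(L), so W
B: →E(W) only, which is W, so L
G: →D(L), so W
The losing starting vertices are exactly the entries labelled L in this table (3 of them).

B, D, F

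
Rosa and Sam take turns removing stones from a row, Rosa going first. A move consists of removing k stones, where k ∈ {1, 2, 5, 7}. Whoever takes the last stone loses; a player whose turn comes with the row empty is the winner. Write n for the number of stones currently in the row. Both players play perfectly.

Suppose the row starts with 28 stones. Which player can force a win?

Label each position W (a win for the player to move) or L (a loss). A position with no legal move is W; any other position is W exactly when some move reaches an L, and L when every move reaches a W.
n=0: no move; the opponent has just taken the last stone and therefore loses → W
n=1: the only move is to 0(W), a W ⇒ L
n=2: can move to 1, which is L ⇒ W
n=3: can move to 1, which is L ⇒ W
n=4: moves to 3(W), 2(W); every one is W ⇒ L
n=5: can move to 4, which is L ⇒ W
n=6: can move to 4, which is L ⇒ W
n=7: moves to 6(W), 5(W), 2(W), 0(W); every one is W ⇒ L
n=8: can move to 7, which is L ⇒ W
n=9: can move to 7, which is L ⇒ W
n=10: moves to 9(W), 8(W), 5(W), 3(W); every one is W ⇒ L
n=11: can move to 10, which is L ⇒ W
n=12: can move to 10, which is L ⇒ W
n=13: moves to 12(W), 11(W), 8(W), 6(W); every one is W ⇒ L
n=14: can move to 13, which is L ⇒ W
n=15: can move to 13, which is L ⇒ W
n=16: moves to 15(W), 14(W), 11(W), 9(W); every one is W ⇒ L
n=17: can move to 16, which is L ⇒ W
n=18: can move to 16, which is L ⇒ W
n=19: moves to 18(W), 17(W), 14(W), 12(W); every one is W ⇒ L
n=20: can move to 19, which is L ⇒ W
n=21: can move to 19, which is L ⇒ W
n=22: moves to 21(W), 20(W), 17(W), 15(W); every one is W ⇒ L
n=23: can move to 22, which is L ⇒ W
n=24: can move to 22, which is L ⇒ W
n=25: moves to 24(W), 23(W), 20(W), 18(W); every one is W ⇒ L
n=26: can move to 25, which is L ⇒ W
n=27: can move to 25, which is L ⇒ W
n=28: moves to 27(W), 26(W), 23(W), 21(W); every one is W ⇒ L
Every move from 28 reaches a W position, so the mover loses.

Sam wins.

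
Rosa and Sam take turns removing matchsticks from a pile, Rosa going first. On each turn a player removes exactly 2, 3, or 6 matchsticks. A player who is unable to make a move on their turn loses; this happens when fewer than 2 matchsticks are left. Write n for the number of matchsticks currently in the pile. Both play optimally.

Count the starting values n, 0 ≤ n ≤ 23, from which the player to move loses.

Compute win/loss labels from the base case upward. A position with no move is L. Any other position is W if it can reach an L in one move, else L.
n=0: no move → L
n=1: no move → L
n=2: can move to 0, which is L ⇒ W
n=3: can move to 1, which is L ⇒ W
n=4: can move to 1, which is L ⇒ W
n=5: moves to 3(W), 2(W); every one is W ⇒ L
n=6: can move to 0, which is L ⇒ W
n=7: can move to 5, which is L ⇒ W
n=8: can move to 5, which is L ⇒ W
n=9: moves to 7(W), 6(W), 3(W); every one is W ⇒ L
n=10: moves to 8(W), 7(W), 4(W); every one is W ⇒ L
n=11: can move to 9, which is L ⇒ W
n=12: can move to 10, which is L ⇒ W
n=13: can move to 10, which is L ⇒ W
n=14: moves to 12(W), 11(W), 8(W); every one is W ⇒ L
n=15: can move to 9, which is L ⇒ W
n=16: can move to 14, which is L ⇒ W
n=17: can move to 14, which is L ⇒ W
n=18: moves to 16(W), 15(W), 12(W); every one is W ⇒ L
n=19: moves to 17(W), 16(W), 13(W); every one is W ⇒ L
n=20: can move to 18, which is L ⇒ W
n=21: can move to 19, which is L ⇒ W
n=22: can move to 19, which is L ⇒ W
n=23: moves to 21(W), 20(W), 17(W); every one is W ⇒ L
L entries with 0 ≤ n ≤ 23: n = 0, 1, 5, 9, 10, 14, 18, 19, 23; that makes 9.

9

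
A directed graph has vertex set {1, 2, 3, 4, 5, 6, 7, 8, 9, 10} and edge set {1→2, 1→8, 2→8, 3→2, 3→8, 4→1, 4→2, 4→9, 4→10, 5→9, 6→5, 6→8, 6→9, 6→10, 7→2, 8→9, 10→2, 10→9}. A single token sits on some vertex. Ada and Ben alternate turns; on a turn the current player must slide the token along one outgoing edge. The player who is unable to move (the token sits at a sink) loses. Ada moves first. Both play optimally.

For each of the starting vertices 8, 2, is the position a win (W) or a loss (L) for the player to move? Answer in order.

8: W, 2: L

Work bottom-up. With no move the player to move loses. Otherwise the position is W if at least one move leads to an L position for the opponent, and L if every move leads to a W.
Every edge goes from a vertex to one that appears earlier in the order 9, 8, 5, 2, 10, 1, 3, 4, 7, 6, so processing vertices in that order labels each vertex after all of its successors.
9: no outgoing edge → L
8: can move to 9, which is L ⇒ W
5: can move to 9, which is L ⇒ W
2: the only move is to 8(W), a W ⇒ L
10: can move to 2, which is L ⇒ W
1: can move to 2, which is L ⇒ W
3: can move to 2, which is L ⇒ W
4: can move to 2, which is L ⇒ W
7: can move to 2, which is L ⇒ W
6: can move to 9, which is L ⇒ W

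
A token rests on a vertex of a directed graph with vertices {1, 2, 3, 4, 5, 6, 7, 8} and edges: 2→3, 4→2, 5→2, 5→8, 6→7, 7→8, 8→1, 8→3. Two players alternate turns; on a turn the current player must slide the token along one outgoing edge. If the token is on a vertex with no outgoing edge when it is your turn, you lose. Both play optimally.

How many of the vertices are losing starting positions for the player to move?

5

Positions with no move are L. A position that does have a move is losing for the player to move precisely when every available move leads to a winning position for the opponent. Fill in the labels:
Every edge goes from a vertex to one that appears earlier in the order 3, 1, 2, 4, 8, 7, 6, 5, so processing vertices in that order labels each vertex after all of its successors.
3: no outgoing edge → L
1: no outgoing edge → L
2: reaches L-position 3 → W
4: only reaches 2(W), which is W → L
8: reaches L-position 1 → W
7: only reaches 8(W), which is W → L
6: reaches L-position 7 → W
5: only reaches 8(W), 2(W), all W → L
The L vertices are 1, 3, 4, 5, 7; that is 5 in all.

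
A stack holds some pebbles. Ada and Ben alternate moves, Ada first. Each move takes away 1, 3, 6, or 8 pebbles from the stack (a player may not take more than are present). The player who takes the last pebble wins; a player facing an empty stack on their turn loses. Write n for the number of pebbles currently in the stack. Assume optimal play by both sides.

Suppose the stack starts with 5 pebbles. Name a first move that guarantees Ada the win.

Remove 1, leaving 4.

Classify positions by backward induction: terminal positions (no move available) are L. From any other position, the mover wins iff some move reaches an L.
n=0: no move → L
n=1: W (go to 0, an L position)
n=2: L (sole option 1(W) is W)
n=3: W (go to 2, an L position)
n=4: L (options 3(W), 1(W) are all W)
n=5: W (go to 4, an L position)
From 5, the L positions reachable in one move are: 4, 2. Any move reaching one of these is winning.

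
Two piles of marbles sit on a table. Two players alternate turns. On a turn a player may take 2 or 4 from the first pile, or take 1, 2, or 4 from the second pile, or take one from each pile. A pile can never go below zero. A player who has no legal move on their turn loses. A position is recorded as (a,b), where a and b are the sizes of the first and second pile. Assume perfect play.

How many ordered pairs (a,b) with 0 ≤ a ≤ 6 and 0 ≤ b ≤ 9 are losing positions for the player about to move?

Build the W/L table. Terminal = L. A non-terminal position is W if it has a move to some L; otherwise it is L.
Every move lowers a or b (never raises either), so fill the grid row by row in increasing a, and left to right within a row: each cell's successors are then already labelled.
      b=0  b=1  b=2  b=3  b=4  b=5  b=6  b=7  b=8  b=9
a=0:    L    W    W    L    W    W    L    W    W    L
a=1:    L    W    W    L    W    W    L    W    W    L
a=2:    W    W    L    W    W    L    W    W    L    W
a=3:    W    L    W    W    L    W    W    L    W    W
a=4:    W    L    W    W    L    W    W    L    W    W
a=5:    W    W    W    W    W    W    W    W    W    W
a=6:    L    W    W    L    W    W    L    W    W    L
Cells with no legal move (terminal, hence L): (0,0), (1,0).
The remaining L cells, each justified by listing all of its moves:
(0,3): moves to (0,2)(W), (0,1)(W); every one is W ⇒ L
(0,6): moves to (0,5)(W), (0,4)(W), (0,2)(W); every one is W ⇒ L
(0,9): moves to (0,8)(W), (0,7)(W), (0,5)(W); every one is W ⇒ L
(1,3): moves to (1,2)(W), (1,1)(W), (0,2)(W); every one is W ⇒ L
(1,6): moves to (1,5)(W), (1,4)(W), (1,2)(W), (0,5)(W); every one is W ⇒ L
(1,9): moves to (1,8)(W), (1,7)(W), (1,5)(W), (0,8)(W); every one is W ⇒ L
(2,2): moves to (0,2)(W), (2,1)(W), (2,0)(W), (1,1)(W); every one is W ⇒ L
(2,5): moves to (0,5)(W), (2,4)(W), (2,3)(W), (2,1)(W), (1,4)(W); every one is W ⇒ L
(2,8): moves to (0,8)(W), (2,7)(W), (2,6)(W), (2,4)(W), (1,7)(W); every one is W ⇒ L
(3,1): moves to (1,1)(W), (3,0)(W), (2,0)(W); every one is W ⇒ L
(3,4): moves to (1,4)(W), (3,3)(W), (3,2)(W), (3,0)(W), (2,3)(W); every one is W ⇒ L
(3,7): moves to (1,7)(W), (3,6)(W), (3,5)(W), (3,3)(W), (2,6)(W); every one is W ⇒ L
(4,1): moves to (2,1)(W), (0,1)(W), (4,0)(W), (3,0)(W); every one is W ⇒ L
(4,4): moves to (2,4)(W), (0,4)(W), (4,3)(W), (4,2)(W), (4,0)(W), (3,3)(W); every one is W ⇒ L
(4,7): moves to (2,7)(W), (0,7)(W), (4,6)(W), (4,5)(W), (4,3)(W), (3,6)(W); every one is W ⇒ L
(6,0): moves to (4,0)(W), (2,0)(W); every one is W ⇒ L
(6,3): moves to (4,3)(W), (2,3)(W), (6,2)(W), (6,1)(W), (5,2)(W); every one is W ⇒ L
(6,6): moves to (4,6)(W), (2,6)(W), (6,5)(W), (6,4)(W), (6,2)(W), (5,5)(W); every one is W ⇒ L
(6,9): moves to (4,9)(W), (2,9)(W), (6,8)(W), (6,7)(W), (6,5)(W), (5,8)(W); every one is W ⇒ L
Every other cell has at least one move into one of the L cells above, so it is W.
L cells per row: a=0: 4, a=1: 4, a=2: 3, a=3: 3, a=4: 3, a=5: 0, a=6: 4; total 21.

21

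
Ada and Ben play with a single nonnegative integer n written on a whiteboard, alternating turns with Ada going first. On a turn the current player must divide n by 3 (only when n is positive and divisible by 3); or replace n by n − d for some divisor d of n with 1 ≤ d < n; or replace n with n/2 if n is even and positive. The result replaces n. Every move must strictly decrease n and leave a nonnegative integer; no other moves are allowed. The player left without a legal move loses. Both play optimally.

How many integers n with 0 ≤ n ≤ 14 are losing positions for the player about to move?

7

Work bottom-up. With no move the player to move loses. Otherwise the position is W if at least one move leads to an L position for the opponent, and L if every move leads to a W.
n=0: no move → L
n=1: no move → L
n=2: W (go to 1, an L position)
n=3: W (go to 1, an L position)
n=4: L (options 2(W), 3(W) are all W)
n=5: W (go to 4, an L position)
n=6: W (go to 4, an L position)
n=7: L (sole option 6(W) is W)
n=8: W (go to 4, an L position)
n=9: L (options 3(W), 6(W), 8(W) are all W)
n=10: W (go to 9, an L position)
n=11: L (sole option 10(W) is W)
n=12: W (go to 4, an L position)
n=13: L (sole option 12(W) is W)
n=14: W (go to 7, an L position)
L entries with 0 ≤ n ≤ 14: n = 0, 1, 4, 7, 9, 11, 13; that makes 7.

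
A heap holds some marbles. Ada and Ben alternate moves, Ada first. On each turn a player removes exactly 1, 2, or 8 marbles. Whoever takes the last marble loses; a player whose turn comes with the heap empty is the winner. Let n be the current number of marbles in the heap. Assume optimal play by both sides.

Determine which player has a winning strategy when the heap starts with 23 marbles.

Classify positions by backward induction: terminal positions (no move available) are W. From any other position, the mover wins iff some move reaches an L.
n=0: no move; the opponent has just taken the last marble and therefore loses → W
n=1: →0(W) only, which is W, so L
n=2: →1(L), so W
n=3: →1(L), so W
n=4: →3(W), 2(W) — all W, so L
n=5: →4(L), so W
n=6: →4(L), so W
n=7: →6(W), 5(W) — all W, so L
n=8: →7(L), so W
n=9: →7(L), so W
n=10: →9(W), 8(W), 2(W) — all W, so L
n=11: →10(L), so W
n=12: →10(L), so W
n=13: →12(W), 11(W), 5(W) — all W, so L
n=14: →13(L), so W
n=15: →13(L), so W
n=16: →15(W), 14(W), 8(W) — all W, so L
n=17: →16(L), so W
n=18: →16(L), so W
n=19: →18(W), 17(W), 11(W) — all W, so L
n=20: →19(L), so W
n=21: →19(L), so W
n=22: →21(W), 20(W), 14(W) — all W, so L
n=23: →22(L), so W
From 23 Ada can remove 1, leaving 22, reaching an L position.

Ada wins.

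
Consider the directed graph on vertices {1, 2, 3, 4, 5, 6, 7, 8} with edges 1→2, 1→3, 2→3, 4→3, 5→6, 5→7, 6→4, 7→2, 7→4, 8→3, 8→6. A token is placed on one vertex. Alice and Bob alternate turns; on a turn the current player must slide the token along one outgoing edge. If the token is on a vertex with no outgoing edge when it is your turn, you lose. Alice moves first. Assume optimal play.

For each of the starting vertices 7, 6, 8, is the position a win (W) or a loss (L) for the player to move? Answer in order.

7: L, 6: L, 8: W

Label each position W (a win for the player to move) or L (a loss). A position with no legal move is L; any other position is W exactly when some move reaches an L, and L when every move reaches a W.
Every edge goes from a vertex to one that appears earlier in the order 3, 4, 6, 2, 7, 5, 1, 8, so processing vertices in that order labels each vertex after all of its successors.
3: no outgoing edge → L
4: can move to 3, which is L ⇒ W
6: the only move is to 4(W), a W ⇒ L
2: can move to 3, which is L ⇒ W
7: moves to 2(W), 4(W); every one is W ⇒ L
5: can move to 7, which is L ⇒ W
1: can move to 3, which is L ⇒ W
8: can move to 6, which is L ⇒ W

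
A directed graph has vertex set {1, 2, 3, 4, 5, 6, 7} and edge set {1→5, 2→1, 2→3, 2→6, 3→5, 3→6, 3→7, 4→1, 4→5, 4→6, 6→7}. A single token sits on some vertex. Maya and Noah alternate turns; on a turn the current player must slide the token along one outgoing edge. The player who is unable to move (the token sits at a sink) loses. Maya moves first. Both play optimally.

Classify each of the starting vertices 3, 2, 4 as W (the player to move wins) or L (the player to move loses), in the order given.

3: W, 2: L, 4: W

Work bottom-up. With no move the player to move loses. Otherwise the position is W if at least one move leads to an L position for the opponent, and L if every move leads to a W.
Every edge goes from a vertex to one that appears earlier in the order 5, 7, 6, 3, 1, 2, 4, so processing vertices in that order labels each vertex after all of its successors.
5: no outgoing edge → L
7: no outgoing edge → L
6: W (go to 7, an L position)
3: W (go to 7, an L position)
1: W (go to 5, an L position)
2: L (options 1(W), 3(W), 6(W) are all W)
4: W (go to 5, an L position)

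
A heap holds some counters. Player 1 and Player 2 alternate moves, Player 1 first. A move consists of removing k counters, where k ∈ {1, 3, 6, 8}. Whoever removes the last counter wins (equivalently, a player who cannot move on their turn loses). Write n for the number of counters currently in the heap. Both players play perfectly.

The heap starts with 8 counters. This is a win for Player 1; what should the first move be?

Classify positions by backward induction: terminal positions (no move available) are L. From any other position, the mover wins iff some move reaches an L.
n=0: no move → L
n=1: W (go to 0, an L position)
n=2: L (sole option 1(W) is W)
n=3: W (go to 2, an L position)
n=4: L (options 3(W), 1(W) are all W)
n=5: W (go to 4, an L position)
n=6: W (go to 0, an L position)
n=7: W (go to 4, an L position)
n=8: W (go to 2, an L position)
From 8, the L positions reachable in one move are: 2, 0. Any move reaching one of these is winning.

Remove 6, leaving 2.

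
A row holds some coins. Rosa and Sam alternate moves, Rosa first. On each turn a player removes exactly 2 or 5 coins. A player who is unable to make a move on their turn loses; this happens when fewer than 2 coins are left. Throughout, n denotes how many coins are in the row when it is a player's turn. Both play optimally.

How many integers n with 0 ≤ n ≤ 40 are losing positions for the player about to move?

18

Positions with no move are L. A position that does have a move is losing for the player to move precisely when every available move leads to a winning position for the opponent. Fill in the labels:
n=0: no move → L
n=1: no move → L
n=2: W (go to 0, an L position)
n=3: W (go to 1, an L position)
n=4: L (sole option 2(W) is W)
n=5: W (go to 0, an L position)
n=6: W (go to 4, an L position)
n=7: L (options 5(W), 2(W) are all W)
n=8: L (options 6(W), 3(W) are all W)
n=9: W (go to 7, an L position)
n=10: W (go to 8, an L position)
n=11: L (options 9(W), 6(W) are all W)
n=12: W (go to 7, an L position)
n=13: W (go to 11, an L position)
n=14: L (options 12(W), 9(W) are all W)
n=15: L (options 13(W), 10(W) are all W)
n=16: W (go to 14, an L position)
n=17: W (go to 15, an L position)
n=18: L (options 16(W), 13(W) are all W)
n=19: W (go to 14, an L position)
n=20: W (go to 18, an L position)
n=21: L (options 19(W), 16(W) are all W)
n=22: L (options 20(W), 17(W) are all W)
n=23: W (go to 21, an L position)
n=24: W (go to 22, an L position)
n=25: L (options 23(W), 20(W) are all W)
n=26: W (go to 21, an L position)
n=27: W (go to 25, an L position)
n=28: L (options 26(W), 23(W) are all W)
n=29: L (options 27(W), 24(W) are all W)
n=30: W (go to 28, an L position)
n=31: W (go to 29, an L position)
n=32: L (options 30(W), 27(W) are all W)
n=33: W (go to 28, an L position)
n=34: W (go to 32, an L position)
n=35: L (options 33(W), 30(W) are all W)
n=36: L (options 34(W), 31(W) are all W)
n=37: W (go to 35, an L position)
n=38: W (go to 36, an L position)
n=39: L (options 37(W), 34(W) are all W)
n=40: W (go to 35, an L position)
L entries with 0 ≤ n ≤ 40: n = 0, 1, 4, 7, 8, 11, 14, 15, 18, 21, 22, 25, 28, 29, 32, 35, 36, 39; that makes 18.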